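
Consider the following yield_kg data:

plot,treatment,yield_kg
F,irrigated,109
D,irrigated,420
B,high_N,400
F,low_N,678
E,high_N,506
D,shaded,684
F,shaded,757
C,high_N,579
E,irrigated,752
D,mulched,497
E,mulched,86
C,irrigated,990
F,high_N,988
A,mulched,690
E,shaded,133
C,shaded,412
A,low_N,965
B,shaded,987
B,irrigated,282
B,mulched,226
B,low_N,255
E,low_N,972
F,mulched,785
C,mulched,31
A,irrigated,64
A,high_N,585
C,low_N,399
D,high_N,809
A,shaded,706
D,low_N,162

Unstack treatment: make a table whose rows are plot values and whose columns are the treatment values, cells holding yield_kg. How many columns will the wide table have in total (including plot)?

1 column for plot plus 5 distinct treatment values → 6 columns.

6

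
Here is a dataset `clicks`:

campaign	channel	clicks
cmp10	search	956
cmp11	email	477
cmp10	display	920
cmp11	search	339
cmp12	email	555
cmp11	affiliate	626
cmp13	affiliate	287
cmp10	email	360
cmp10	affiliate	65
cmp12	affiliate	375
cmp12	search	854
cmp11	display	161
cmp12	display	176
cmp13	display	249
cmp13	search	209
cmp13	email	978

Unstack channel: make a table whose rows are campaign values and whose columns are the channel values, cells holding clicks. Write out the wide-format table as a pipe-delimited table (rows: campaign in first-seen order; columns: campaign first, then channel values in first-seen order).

Columns: campaign plus the 4 distinct channel values (search, email, display, affiliate).
For example, row cmp10 column search takes clicks=956 from the long row (cmp10, search).

| campaign | search | email | display | affiliate |
| cmp10 | 956 | 360 | 920 | 65 |
| cmp11 | 339 | 477 | 161 | 626 |
| cmp12 | 854 | 555 | 176 | 375 |
| cmp13 | 209 | 978 | 249 | 287 |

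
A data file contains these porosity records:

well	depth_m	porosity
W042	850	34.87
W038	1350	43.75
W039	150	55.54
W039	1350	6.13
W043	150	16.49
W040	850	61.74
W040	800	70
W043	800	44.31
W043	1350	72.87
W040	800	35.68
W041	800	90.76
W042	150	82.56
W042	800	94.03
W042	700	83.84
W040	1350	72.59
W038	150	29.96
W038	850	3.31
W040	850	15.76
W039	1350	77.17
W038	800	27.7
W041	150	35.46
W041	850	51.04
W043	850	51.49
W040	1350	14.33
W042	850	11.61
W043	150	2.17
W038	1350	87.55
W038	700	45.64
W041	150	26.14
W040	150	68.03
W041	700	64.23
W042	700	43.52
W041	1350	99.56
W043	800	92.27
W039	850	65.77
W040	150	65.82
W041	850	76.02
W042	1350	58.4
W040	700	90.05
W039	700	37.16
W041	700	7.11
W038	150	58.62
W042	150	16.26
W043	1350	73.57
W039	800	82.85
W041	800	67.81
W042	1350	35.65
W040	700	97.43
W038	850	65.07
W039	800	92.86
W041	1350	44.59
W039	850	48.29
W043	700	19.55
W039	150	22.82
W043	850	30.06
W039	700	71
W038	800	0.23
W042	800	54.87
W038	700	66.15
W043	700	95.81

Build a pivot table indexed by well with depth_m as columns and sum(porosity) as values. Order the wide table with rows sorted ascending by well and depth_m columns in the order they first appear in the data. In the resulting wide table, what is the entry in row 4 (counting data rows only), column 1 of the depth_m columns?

With rows sorted ascending by well, row 4 is well=W041. depth_m columns in first-appearance order: 850, 1350, 150, 800, 700; column 1 is 850.
Long rows with well=W041, depth_m=850: 51.04 + 76.02 = 127.06.

127.06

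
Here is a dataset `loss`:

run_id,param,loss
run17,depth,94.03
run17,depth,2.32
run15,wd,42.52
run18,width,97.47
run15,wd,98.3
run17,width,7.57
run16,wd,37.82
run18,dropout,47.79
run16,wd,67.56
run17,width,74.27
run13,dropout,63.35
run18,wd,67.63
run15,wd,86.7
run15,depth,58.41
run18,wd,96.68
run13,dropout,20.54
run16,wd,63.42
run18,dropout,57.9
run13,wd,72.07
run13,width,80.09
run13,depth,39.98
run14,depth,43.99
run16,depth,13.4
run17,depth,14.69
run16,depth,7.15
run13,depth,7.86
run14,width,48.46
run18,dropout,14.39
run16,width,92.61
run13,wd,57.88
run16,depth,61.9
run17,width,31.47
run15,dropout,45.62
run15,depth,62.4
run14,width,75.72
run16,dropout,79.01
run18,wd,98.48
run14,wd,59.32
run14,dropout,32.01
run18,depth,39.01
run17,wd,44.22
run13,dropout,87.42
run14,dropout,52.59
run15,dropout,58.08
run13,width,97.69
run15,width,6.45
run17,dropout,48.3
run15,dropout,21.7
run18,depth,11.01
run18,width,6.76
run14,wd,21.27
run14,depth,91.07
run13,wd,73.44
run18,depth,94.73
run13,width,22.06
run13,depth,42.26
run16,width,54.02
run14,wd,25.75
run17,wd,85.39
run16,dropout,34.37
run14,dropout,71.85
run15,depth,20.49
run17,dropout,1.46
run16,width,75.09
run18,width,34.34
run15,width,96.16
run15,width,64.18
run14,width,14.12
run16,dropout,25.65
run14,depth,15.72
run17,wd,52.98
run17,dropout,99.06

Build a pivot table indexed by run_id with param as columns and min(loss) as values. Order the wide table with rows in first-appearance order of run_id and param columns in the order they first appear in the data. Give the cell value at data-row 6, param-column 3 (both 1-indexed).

With rows in first-appearance order of run_id, row 6 is run_id=run14. param columns in first-appearance order: depth, wd, width, dropout; column 3 is width.
Long rows with run_id=run14, param=width: min(48.46, 75.72, 14.12) = 14.12.

14.12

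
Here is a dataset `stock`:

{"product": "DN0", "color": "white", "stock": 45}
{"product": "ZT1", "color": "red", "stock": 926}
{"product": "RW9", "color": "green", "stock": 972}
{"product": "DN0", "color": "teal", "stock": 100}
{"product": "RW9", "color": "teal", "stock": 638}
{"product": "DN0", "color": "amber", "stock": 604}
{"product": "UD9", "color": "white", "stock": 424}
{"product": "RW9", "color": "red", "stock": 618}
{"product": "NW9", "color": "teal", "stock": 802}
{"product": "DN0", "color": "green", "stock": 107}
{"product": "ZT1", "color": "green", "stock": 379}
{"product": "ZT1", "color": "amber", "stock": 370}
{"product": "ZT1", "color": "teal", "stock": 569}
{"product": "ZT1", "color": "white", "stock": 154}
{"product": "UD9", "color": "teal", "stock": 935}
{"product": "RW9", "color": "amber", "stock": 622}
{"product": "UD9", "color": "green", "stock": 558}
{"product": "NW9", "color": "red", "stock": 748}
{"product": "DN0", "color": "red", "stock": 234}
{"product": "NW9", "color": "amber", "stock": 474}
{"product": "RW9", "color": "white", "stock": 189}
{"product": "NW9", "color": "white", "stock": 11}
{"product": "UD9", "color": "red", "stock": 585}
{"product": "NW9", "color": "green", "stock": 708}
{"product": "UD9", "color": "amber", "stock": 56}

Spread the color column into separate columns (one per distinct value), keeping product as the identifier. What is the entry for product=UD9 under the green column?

Wide layout: rows indexed by product, columns are the 5 distinct color values (white, red, green, teal, amber).
Cell (product=UD9, color=green) draws from the long row where product=UD9 and color=green, which has stock=558.

558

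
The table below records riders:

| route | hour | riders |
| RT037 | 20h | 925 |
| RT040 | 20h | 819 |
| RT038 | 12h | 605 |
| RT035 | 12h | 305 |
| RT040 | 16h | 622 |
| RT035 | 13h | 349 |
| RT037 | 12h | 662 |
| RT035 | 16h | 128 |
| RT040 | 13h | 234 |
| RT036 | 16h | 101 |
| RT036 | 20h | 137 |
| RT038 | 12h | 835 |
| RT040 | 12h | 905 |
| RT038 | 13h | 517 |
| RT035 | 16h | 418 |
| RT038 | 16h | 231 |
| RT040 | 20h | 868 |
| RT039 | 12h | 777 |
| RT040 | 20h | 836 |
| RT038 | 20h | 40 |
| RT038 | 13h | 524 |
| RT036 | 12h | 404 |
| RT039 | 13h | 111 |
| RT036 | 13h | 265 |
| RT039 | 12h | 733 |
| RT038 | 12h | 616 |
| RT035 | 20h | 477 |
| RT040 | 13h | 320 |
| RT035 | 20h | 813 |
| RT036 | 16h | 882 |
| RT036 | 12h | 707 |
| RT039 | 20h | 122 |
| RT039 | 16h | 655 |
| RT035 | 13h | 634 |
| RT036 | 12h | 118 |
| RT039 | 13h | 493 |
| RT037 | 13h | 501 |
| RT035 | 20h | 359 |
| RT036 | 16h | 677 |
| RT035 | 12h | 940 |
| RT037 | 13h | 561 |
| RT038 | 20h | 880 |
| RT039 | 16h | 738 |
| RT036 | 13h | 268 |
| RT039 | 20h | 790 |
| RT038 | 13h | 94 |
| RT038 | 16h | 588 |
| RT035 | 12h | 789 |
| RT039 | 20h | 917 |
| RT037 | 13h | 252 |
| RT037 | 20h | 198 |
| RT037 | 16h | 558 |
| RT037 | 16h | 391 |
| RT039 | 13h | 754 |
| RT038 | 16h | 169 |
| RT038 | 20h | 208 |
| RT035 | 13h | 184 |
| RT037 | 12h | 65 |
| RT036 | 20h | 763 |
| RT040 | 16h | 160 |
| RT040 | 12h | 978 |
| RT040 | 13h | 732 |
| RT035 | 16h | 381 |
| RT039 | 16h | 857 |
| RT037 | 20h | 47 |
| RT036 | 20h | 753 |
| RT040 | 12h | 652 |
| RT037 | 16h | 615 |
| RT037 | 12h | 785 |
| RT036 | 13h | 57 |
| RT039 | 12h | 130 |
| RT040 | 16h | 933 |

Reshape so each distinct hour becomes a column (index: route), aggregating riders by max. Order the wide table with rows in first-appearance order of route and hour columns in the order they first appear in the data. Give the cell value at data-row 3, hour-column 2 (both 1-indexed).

835

With rows in first-appearance order of route, row 3 is route=RT038. hour columns in first-appearance order: 20h, 12h, 16h, 13h; column 2 is 12h.
Long rows with route=RT038, hour=12h: max(605, 835, 616) = 835.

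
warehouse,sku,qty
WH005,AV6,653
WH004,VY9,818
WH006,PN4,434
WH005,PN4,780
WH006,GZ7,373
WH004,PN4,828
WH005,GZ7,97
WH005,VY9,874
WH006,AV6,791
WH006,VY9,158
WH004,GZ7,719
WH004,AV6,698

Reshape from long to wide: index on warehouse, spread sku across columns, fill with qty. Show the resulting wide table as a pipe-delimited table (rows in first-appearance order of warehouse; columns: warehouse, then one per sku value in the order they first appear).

Columns: warehouse plus the 4 distinct sku values (AV6, VY9, PN4, GZ7).
For example, row WH005 column AV6 takes qty=653 from the long row (WH005, AV6).

| warehouse | AV6 | VY9 | PN4 | GZ7 |
| WH005 | 653 | 874 | 780 | 97 |
| WH004 | 698 | 818 | 828 | 719 |
| WH006 | 791 | 158 | 434 | 373 |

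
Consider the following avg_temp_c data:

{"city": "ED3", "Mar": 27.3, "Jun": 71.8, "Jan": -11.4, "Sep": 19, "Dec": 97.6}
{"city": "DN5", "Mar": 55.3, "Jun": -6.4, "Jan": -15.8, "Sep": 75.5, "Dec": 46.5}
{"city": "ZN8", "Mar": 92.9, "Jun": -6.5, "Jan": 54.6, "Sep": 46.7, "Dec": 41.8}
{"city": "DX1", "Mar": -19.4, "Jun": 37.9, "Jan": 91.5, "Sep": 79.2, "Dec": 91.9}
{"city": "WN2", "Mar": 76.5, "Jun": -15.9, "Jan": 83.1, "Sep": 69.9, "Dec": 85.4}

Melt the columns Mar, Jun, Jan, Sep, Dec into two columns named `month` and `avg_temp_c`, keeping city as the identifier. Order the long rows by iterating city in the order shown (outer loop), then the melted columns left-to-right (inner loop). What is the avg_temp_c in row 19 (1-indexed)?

79.2

25 rows total (5 × 5). Row 19: index ⌊(19-1)/5⌋ = 3 into city → DX1; (19-1) mod 5 = 3 into the melted columns → Sep.
So row 19 is (DX1, Sep, 79.2); avg_temp_c = 79.2.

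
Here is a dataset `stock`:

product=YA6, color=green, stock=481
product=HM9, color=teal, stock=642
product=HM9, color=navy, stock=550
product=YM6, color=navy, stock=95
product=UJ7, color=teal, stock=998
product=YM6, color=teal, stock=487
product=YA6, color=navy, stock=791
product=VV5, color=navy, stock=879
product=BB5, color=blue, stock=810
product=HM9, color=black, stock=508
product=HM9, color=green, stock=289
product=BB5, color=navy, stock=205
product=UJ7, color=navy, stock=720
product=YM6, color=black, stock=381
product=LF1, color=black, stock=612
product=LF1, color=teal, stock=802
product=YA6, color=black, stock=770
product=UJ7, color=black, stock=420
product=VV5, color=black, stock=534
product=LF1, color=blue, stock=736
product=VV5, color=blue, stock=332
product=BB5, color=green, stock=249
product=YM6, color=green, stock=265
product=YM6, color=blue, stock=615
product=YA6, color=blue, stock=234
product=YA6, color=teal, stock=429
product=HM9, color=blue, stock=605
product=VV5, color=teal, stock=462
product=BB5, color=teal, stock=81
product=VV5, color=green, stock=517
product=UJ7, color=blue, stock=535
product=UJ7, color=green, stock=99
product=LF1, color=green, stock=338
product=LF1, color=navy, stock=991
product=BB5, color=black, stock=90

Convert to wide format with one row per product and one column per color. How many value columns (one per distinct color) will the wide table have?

5 distinct color values: navy, teal, green, black, blue.

5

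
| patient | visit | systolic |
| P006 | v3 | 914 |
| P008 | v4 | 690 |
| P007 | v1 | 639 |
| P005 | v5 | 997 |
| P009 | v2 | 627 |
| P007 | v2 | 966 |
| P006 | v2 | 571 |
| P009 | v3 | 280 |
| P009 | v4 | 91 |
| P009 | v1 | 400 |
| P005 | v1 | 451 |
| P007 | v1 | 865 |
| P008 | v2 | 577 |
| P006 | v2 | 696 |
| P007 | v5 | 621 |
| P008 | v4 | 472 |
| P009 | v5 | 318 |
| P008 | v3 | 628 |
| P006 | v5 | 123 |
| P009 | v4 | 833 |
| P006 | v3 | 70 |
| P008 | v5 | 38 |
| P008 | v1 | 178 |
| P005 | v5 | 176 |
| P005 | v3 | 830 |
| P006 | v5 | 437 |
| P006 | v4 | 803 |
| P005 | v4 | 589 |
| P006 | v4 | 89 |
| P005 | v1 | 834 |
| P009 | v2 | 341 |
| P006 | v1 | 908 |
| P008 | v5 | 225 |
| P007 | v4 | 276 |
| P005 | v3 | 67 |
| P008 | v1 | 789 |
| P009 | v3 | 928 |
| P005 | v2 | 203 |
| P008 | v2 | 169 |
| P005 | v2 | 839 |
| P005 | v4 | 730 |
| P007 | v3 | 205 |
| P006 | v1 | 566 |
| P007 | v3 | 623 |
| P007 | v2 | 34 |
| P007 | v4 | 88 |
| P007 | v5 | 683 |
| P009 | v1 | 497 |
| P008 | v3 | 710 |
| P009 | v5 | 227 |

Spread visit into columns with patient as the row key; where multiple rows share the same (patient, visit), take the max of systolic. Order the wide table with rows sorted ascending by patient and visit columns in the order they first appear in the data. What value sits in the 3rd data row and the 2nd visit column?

276

With rows sorted ascending by patient, row 3 is patient=P007. visit columns in first-appearance order: v3, v4, v1, v5, v2; column 2 is v4.
Long rows with patient=P007, visit=v4: max(276, 88) = 276.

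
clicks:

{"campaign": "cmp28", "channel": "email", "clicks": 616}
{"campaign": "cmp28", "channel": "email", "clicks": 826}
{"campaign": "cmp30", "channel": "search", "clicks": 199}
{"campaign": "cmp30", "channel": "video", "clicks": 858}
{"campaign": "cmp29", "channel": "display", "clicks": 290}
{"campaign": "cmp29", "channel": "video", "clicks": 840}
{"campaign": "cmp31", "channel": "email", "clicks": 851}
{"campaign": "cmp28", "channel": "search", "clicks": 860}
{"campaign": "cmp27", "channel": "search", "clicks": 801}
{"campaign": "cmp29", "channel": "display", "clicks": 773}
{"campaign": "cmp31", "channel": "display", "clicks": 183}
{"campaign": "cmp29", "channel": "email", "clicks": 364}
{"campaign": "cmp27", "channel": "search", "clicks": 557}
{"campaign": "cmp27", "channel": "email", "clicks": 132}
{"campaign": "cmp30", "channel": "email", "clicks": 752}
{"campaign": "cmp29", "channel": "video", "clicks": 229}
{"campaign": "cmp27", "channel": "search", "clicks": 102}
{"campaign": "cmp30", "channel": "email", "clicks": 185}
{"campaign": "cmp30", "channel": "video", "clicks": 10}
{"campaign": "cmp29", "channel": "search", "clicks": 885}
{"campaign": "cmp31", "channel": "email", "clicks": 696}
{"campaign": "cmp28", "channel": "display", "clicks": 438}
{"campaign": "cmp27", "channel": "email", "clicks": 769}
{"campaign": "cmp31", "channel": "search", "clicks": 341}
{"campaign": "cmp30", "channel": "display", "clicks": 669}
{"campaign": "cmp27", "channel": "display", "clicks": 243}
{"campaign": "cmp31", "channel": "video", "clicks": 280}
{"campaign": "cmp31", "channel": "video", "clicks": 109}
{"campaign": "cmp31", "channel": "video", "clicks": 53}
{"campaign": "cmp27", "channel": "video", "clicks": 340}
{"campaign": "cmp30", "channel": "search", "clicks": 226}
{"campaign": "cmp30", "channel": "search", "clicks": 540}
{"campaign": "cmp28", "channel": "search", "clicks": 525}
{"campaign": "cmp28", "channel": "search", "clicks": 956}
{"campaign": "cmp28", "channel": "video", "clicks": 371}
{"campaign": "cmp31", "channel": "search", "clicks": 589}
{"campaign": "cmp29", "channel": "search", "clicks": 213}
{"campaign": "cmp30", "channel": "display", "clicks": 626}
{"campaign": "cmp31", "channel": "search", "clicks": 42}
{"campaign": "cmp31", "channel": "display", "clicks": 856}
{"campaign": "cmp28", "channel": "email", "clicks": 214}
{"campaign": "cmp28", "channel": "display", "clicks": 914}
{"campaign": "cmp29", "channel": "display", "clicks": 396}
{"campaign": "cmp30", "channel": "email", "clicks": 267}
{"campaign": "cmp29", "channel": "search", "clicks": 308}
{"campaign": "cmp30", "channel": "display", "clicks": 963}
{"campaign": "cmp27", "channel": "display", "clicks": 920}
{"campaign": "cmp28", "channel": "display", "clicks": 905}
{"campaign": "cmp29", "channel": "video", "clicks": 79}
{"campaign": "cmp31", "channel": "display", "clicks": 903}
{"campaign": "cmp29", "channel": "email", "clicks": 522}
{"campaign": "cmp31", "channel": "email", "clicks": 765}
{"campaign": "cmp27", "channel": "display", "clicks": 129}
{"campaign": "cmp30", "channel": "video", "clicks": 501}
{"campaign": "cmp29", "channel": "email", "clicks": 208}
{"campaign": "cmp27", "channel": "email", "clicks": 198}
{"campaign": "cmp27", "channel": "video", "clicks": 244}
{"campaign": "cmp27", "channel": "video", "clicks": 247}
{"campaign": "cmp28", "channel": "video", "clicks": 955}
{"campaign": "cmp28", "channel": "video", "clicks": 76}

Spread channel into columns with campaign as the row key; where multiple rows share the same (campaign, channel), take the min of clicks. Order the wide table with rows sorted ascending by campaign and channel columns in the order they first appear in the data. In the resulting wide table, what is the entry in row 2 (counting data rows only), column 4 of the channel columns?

With rows sorted ascending by campaign, row 2 is campaign=cmp28. channel columns in first-appearance order: email, search, video, display; column 4 is display.
Long rows with campaign=cmp28, channel=display: min(438, 914, 905) = 438.

438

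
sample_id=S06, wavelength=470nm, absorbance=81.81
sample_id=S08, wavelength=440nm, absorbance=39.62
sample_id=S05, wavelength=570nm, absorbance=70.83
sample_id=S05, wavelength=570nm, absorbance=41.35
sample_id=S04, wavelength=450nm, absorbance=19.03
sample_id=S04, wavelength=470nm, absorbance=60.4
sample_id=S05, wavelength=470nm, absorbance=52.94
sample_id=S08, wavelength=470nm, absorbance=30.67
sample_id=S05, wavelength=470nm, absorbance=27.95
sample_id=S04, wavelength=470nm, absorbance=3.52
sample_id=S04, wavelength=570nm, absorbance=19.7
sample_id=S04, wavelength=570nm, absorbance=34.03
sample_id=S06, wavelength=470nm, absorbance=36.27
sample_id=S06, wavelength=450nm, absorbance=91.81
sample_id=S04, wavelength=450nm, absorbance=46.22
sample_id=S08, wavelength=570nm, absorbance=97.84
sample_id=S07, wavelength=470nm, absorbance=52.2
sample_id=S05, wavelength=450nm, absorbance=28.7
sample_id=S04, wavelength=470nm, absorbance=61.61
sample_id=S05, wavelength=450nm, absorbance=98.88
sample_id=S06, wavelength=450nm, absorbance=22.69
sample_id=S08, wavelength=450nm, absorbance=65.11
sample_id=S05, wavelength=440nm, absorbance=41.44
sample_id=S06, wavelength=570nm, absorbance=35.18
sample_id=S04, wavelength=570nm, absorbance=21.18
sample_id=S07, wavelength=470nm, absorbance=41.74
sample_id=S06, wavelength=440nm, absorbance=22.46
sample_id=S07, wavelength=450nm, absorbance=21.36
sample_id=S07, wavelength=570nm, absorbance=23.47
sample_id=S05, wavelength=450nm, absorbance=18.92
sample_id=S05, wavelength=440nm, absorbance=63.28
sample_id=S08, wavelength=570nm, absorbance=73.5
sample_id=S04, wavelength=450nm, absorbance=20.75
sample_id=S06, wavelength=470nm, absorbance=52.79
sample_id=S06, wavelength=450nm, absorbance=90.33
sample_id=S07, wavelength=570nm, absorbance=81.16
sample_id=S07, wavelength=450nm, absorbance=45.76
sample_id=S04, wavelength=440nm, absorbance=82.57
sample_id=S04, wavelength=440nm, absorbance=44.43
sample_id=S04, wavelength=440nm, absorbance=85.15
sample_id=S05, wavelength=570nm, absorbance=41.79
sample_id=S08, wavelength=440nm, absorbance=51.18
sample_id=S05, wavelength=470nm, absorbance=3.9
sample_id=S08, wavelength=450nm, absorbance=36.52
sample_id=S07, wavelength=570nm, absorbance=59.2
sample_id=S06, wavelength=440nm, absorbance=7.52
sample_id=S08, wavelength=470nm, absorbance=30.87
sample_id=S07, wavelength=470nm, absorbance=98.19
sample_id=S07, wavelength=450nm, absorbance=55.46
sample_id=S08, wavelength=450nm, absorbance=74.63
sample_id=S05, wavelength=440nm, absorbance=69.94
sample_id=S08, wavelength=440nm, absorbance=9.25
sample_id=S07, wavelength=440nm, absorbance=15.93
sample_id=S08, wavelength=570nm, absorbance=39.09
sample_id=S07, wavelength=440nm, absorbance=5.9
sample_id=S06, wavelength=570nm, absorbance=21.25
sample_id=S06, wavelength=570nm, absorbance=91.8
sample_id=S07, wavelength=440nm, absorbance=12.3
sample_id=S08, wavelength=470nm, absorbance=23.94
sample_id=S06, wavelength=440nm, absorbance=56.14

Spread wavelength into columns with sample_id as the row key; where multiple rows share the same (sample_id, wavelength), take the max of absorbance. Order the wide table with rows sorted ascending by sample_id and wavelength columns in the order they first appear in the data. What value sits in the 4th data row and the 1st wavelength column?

With rows sorted ascending by sample_id, row 4 is sample_id=S07. wavelength columns in first-appearance order: 470nm, 440nm, 570nm, 450nm; column 1 is 470nm.
Long rows with sample_id=S07, wavelength=470nm: max(52.2, 41.74, 98.19) = 98.19.

98.19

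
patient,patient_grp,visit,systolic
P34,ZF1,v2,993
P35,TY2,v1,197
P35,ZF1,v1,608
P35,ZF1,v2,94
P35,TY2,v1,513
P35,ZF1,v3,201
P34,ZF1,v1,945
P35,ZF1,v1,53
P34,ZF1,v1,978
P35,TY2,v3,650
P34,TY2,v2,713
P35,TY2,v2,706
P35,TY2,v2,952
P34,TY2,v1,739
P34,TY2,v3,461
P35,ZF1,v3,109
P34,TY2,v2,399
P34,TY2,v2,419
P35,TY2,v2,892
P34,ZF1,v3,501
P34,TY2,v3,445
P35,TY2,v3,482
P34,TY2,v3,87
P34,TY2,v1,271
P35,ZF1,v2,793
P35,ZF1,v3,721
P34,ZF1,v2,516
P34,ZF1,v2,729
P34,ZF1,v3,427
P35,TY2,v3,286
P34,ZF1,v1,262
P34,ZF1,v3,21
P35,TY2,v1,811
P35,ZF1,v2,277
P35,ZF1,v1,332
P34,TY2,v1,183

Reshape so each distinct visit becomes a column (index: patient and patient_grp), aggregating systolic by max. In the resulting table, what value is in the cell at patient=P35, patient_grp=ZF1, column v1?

608

Rows with patient=P35, patient_grp=ZF1 and visit=v1: systolic values are 608, 53, 332.
max(608, 53, 332) = 608.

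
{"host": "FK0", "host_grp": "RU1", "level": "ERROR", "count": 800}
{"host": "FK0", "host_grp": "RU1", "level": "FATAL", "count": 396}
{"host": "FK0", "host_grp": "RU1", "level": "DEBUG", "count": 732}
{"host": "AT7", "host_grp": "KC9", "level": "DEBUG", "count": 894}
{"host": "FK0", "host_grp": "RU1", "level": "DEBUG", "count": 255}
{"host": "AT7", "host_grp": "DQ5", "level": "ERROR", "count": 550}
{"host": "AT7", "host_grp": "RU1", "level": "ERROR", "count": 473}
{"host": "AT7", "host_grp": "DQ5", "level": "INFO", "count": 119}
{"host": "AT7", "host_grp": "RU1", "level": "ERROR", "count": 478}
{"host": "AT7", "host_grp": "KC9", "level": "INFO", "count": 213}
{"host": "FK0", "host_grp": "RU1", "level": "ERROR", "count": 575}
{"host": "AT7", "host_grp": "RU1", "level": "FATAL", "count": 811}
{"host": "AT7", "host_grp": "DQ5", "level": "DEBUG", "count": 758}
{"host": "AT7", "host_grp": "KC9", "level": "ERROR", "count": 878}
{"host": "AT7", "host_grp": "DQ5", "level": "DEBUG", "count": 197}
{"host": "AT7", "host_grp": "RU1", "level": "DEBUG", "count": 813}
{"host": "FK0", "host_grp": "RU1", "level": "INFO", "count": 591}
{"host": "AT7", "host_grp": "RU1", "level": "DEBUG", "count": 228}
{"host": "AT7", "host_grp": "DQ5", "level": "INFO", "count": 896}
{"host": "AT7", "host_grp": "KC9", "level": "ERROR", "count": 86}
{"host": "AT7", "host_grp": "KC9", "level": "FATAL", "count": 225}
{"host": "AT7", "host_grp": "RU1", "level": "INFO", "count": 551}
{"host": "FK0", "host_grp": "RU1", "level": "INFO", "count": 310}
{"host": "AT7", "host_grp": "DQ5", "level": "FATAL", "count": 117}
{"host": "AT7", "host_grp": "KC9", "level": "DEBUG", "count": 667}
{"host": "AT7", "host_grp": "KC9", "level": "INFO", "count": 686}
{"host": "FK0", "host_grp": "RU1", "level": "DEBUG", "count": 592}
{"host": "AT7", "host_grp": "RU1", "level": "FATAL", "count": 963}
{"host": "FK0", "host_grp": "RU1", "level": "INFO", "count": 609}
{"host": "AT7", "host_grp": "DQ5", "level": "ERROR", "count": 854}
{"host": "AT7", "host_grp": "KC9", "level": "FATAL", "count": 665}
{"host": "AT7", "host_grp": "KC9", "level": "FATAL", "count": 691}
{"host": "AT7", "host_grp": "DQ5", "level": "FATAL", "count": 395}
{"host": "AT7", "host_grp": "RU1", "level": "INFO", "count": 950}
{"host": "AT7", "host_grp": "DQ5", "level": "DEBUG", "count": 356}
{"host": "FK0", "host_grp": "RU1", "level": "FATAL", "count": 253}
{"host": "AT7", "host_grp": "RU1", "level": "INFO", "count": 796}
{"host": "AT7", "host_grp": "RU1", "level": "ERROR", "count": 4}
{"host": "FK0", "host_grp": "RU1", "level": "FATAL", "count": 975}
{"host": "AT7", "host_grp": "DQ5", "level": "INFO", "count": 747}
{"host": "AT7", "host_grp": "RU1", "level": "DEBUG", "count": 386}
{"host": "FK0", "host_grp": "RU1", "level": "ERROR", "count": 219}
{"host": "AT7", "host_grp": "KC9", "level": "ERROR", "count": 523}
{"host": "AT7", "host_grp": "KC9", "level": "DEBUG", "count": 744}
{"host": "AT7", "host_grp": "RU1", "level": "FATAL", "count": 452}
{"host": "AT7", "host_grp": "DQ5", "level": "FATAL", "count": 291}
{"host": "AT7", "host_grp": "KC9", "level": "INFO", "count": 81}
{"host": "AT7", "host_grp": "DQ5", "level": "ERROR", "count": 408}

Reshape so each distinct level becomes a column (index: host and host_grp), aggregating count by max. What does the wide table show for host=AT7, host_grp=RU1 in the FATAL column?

Rows with host=AT7, host_grp=RU1 and level=FATAL: count values are 811, 963, 452.
max(811, 963, 452) = 963.

963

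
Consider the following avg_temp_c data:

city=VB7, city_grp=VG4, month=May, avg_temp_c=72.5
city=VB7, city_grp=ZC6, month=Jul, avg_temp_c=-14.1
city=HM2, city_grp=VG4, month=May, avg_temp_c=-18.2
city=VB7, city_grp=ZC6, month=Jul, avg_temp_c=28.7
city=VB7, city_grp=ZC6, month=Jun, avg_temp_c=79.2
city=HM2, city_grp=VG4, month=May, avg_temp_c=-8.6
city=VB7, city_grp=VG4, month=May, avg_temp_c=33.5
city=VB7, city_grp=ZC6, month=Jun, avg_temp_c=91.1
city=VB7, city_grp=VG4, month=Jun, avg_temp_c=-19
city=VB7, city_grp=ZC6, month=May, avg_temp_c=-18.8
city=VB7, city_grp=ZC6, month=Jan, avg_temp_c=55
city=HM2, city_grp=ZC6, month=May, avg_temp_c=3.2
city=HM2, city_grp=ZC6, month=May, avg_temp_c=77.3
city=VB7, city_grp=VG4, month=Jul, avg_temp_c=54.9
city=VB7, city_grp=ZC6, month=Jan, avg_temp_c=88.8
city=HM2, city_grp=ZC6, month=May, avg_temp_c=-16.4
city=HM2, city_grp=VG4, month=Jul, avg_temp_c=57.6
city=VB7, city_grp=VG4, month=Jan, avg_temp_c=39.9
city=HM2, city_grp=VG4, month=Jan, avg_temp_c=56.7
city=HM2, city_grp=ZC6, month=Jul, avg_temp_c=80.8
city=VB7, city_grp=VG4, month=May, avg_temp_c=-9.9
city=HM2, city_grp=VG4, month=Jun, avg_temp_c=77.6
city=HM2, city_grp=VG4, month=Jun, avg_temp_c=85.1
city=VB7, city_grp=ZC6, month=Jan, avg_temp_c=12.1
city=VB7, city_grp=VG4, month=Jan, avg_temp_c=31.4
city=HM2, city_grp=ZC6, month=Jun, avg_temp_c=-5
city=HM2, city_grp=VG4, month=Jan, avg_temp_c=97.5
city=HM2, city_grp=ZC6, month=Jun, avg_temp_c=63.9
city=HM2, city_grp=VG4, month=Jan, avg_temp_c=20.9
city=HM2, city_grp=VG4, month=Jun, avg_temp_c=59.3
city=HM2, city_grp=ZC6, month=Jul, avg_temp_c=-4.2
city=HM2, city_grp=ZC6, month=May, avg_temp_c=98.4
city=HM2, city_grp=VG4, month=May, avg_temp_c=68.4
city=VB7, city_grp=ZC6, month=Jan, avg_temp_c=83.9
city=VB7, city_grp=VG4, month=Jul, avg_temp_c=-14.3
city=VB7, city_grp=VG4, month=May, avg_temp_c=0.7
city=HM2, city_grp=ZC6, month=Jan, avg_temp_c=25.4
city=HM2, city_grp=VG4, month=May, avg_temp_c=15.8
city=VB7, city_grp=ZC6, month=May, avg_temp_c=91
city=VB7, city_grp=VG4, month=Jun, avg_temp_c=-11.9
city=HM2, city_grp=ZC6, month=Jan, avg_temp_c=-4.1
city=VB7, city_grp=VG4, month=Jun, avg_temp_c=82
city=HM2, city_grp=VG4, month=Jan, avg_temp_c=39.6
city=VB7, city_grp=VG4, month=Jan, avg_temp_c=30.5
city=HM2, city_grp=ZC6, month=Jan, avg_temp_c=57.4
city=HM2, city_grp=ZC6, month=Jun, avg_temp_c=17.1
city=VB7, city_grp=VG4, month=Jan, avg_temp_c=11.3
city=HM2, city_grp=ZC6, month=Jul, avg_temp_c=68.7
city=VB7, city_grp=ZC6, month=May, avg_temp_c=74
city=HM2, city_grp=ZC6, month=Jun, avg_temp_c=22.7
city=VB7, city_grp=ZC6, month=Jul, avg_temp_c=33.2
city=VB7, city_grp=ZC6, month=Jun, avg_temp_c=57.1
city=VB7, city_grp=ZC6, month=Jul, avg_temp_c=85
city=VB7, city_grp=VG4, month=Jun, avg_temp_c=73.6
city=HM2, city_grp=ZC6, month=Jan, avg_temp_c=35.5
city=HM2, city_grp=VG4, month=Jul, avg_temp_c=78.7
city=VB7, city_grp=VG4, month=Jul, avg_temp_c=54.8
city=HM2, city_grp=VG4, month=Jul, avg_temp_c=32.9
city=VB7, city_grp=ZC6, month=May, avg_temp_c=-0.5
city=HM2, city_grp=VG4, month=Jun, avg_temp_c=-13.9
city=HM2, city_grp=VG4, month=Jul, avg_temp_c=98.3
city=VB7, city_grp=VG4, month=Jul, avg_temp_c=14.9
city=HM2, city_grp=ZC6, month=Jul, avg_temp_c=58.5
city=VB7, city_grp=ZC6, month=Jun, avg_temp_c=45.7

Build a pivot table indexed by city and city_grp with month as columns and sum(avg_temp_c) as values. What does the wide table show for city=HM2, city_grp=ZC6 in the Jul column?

203.8

Rows with city=HM2, city_grp=ZC6 and month=Jul: avg_temp_c values are 80.8, -4.2, 68.7, 58.5.
80.8 + -4.2 + 68.7 + 58.5 = 203.8.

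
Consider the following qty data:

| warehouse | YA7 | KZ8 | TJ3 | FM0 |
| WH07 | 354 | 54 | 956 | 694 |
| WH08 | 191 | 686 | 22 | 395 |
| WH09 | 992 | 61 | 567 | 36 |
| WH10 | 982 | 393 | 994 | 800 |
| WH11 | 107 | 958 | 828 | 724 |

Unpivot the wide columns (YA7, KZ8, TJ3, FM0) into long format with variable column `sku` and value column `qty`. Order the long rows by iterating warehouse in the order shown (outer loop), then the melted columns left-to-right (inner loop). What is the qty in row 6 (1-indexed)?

20 rows total (5 × 4). Row 6: index ⌊(6-1)/4⌋ = 1 into warehouse → WH08; (6-1) mod 4 = 1 into the melted columns → KZ8.
So row 6 is (WH08, KZ8, 686); qty = 686.

686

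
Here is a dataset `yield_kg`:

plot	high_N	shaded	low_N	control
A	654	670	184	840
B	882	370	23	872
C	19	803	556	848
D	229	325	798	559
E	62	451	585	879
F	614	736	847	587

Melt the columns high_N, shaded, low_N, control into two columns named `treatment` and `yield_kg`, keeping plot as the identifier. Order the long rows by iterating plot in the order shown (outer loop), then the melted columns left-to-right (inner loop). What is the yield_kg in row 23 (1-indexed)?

24 rows total (6 × 4). Row 23: index ⌊(23-1)/4⌋ = 5 into plot → F; (23-1) mod 4 = 2 into the melted columns → low_N.
So row 23 is (F, low_N, 847); yield_kg = 847.

847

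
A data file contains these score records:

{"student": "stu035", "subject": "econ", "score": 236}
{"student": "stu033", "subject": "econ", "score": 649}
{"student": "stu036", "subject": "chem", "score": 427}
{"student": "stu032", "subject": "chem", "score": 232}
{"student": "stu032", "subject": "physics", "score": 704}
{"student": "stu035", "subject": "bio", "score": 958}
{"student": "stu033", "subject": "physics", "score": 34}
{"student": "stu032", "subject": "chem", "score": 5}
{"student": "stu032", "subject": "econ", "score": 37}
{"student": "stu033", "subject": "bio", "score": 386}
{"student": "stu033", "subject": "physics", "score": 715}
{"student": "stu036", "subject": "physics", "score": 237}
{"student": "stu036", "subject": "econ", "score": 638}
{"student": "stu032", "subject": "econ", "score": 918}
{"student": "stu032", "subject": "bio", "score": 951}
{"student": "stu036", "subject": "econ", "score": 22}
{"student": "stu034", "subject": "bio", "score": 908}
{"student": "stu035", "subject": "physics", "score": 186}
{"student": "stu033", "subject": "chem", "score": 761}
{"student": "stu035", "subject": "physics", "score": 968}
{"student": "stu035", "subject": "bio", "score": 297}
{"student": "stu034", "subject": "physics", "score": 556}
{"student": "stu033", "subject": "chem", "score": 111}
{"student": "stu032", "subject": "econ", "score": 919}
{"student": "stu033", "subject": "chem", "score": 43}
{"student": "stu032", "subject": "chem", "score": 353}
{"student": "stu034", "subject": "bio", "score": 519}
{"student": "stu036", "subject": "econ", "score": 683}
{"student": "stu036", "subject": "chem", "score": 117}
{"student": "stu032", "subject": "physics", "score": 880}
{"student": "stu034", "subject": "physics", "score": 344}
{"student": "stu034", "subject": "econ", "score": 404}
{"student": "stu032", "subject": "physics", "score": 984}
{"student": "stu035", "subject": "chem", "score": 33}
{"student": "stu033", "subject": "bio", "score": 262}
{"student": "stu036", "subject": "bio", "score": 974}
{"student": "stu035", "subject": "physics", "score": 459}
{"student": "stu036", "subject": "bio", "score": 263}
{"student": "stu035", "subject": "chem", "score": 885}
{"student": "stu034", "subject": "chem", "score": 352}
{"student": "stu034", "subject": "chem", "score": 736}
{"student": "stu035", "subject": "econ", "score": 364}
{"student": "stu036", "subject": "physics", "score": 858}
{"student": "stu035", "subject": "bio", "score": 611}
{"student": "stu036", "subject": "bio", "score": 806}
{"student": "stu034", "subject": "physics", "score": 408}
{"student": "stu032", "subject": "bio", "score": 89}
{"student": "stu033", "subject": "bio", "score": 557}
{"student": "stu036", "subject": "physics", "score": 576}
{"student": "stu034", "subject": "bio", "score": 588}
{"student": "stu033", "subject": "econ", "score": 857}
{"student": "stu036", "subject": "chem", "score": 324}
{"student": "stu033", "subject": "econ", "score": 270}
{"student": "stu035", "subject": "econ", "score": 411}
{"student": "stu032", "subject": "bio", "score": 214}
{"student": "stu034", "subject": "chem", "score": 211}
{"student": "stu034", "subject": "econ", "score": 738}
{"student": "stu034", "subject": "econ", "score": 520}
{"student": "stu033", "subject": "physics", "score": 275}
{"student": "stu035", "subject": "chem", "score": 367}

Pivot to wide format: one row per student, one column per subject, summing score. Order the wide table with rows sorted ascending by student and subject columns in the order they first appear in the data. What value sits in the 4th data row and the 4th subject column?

With rows sorted ascending by student, row 4 is student=stu035. subject columns in first-appearance order: econ, chem, physics, bio; column 4 is bio.
Long rows with student=stu035, subject=bio: 958 + 297 + 611 = 1866.

1866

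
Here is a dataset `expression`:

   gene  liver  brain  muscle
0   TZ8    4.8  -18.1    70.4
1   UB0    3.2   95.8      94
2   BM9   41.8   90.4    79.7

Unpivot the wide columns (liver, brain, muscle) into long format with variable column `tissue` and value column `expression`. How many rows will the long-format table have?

9

3 gene values × 3 melted columns = 9 rows.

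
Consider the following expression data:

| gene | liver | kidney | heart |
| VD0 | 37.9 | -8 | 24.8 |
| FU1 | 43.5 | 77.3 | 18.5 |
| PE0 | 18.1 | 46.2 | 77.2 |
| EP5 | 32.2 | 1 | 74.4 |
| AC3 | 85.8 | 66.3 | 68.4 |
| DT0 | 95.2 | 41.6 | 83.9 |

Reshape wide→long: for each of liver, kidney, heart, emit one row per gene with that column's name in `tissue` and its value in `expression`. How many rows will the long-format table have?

18

6 gene values × 3 melted columns = 18 rows.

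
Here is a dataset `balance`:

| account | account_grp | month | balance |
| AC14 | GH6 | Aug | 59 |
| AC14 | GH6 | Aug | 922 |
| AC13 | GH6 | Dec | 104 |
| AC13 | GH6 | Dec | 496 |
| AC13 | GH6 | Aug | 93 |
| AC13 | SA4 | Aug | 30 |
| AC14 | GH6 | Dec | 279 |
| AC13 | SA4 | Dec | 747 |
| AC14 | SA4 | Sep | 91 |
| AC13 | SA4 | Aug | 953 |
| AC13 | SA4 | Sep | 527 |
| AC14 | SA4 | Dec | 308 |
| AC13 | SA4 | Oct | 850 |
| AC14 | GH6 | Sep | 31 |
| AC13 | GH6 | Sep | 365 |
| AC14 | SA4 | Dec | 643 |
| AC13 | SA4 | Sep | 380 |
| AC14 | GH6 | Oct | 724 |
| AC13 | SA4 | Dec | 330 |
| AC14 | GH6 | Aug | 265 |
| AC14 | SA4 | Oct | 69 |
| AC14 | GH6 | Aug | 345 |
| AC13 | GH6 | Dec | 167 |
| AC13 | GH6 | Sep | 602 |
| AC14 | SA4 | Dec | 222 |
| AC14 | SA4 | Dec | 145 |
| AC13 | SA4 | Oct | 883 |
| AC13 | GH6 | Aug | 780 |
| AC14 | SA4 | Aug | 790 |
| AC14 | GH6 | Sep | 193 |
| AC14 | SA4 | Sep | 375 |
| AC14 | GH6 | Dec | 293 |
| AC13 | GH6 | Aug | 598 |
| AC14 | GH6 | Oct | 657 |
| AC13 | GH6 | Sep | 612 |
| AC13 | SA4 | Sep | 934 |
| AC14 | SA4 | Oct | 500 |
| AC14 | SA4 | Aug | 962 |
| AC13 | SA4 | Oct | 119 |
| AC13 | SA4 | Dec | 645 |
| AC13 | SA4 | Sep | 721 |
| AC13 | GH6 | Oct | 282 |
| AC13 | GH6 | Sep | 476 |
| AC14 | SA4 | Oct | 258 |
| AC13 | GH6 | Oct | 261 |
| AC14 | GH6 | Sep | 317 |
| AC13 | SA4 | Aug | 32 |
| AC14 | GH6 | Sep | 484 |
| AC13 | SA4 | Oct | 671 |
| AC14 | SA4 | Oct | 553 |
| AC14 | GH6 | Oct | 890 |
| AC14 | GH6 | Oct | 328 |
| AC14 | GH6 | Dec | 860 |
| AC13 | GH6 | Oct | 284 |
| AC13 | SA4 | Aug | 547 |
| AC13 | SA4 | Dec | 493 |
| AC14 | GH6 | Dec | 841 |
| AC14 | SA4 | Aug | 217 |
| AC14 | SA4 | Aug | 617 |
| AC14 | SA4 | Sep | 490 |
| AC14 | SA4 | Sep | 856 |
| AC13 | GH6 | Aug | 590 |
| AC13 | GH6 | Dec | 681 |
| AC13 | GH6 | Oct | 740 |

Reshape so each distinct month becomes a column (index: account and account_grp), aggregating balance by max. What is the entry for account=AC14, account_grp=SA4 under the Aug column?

Rows with account=AC14, account_grp=SA4 and month=Aug: balance values are 790, 962, 217, 617.
max(790, 962, 217, 617) = 962.

962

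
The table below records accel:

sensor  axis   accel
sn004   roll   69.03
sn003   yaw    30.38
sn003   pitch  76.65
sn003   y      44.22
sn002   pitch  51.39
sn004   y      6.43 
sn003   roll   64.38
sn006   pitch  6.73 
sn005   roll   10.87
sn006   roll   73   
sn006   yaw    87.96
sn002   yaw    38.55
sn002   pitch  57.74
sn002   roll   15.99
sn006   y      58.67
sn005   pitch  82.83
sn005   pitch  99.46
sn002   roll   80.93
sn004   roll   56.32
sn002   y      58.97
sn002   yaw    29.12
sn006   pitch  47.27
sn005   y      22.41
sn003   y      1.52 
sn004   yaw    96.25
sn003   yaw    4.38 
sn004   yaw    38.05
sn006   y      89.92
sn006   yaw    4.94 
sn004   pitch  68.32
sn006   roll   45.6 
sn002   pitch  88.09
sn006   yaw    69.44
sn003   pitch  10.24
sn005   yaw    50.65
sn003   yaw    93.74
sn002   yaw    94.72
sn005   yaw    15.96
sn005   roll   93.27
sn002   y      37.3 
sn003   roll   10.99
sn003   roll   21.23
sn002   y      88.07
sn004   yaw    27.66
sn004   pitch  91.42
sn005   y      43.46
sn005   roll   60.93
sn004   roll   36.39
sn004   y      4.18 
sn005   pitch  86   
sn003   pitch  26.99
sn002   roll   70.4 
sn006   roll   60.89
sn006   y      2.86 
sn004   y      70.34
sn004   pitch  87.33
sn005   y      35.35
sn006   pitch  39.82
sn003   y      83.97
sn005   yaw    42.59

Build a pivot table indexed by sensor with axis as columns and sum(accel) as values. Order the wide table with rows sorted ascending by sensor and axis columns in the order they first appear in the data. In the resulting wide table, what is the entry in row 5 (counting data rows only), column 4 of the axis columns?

151.45

With rows sorted ascending by sensor, row 5 is sensor=sn006. axis columns in first-appearance order: roll, yaw, pitch, y; column 4 is y.
Long rows with sensor=sn006, axis=y: 58.67 + 89.92 + 2.86 = 151.45.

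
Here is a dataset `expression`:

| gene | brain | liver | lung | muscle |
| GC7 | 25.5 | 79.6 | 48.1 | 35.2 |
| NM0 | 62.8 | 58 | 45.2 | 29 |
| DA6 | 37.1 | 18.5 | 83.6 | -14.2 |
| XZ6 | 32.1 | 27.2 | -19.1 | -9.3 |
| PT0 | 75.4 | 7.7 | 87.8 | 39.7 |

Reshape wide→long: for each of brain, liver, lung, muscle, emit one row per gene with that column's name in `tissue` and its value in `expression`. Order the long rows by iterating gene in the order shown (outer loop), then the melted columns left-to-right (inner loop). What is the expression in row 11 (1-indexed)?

20 rows total (5 × 4). Row 11: index ⌊(11-1)/4⌋ = 2 into gene → DA6; (11-1) mod 4 = 2 into the melted columns → lung.
So row 11 is (DA6, lung, 83.6); expression = 83.6.

83.6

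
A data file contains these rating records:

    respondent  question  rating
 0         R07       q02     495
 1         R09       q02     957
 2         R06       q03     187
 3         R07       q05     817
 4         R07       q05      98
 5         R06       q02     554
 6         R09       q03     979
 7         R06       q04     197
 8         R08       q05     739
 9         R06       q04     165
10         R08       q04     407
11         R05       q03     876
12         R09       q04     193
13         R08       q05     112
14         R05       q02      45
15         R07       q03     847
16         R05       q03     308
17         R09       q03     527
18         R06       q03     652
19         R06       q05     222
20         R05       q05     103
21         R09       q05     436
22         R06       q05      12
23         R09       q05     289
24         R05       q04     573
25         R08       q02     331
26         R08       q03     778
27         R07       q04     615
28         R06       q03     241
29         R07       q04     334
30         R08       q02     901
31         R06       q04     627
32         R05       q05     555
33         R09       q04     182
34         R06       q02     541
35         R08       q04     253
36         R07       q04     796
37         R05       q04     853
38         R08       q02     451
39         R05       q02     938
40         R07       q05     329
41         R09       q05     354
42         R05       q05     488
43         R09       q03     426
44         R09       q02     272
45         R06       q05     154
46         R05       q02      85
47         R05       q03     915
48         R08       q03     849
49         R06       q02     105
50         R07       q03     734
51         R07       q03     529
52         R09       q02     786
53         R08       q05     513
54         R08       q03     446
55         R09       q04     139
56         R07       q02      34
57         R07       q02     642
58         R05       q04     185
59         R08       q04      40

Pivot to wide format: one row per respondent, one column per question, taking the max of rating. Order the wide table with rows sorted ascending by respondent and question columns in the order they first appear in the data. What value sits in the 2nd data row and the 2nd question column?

652

With rows sorted ascending by respondent, row 2 is respondent=R06. question columns in first-appearance order: q02, q03, q05, q04; column 2 is q03.
Long rows with respondent=R06, question=q03: max(187, 652, 241) = 652.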